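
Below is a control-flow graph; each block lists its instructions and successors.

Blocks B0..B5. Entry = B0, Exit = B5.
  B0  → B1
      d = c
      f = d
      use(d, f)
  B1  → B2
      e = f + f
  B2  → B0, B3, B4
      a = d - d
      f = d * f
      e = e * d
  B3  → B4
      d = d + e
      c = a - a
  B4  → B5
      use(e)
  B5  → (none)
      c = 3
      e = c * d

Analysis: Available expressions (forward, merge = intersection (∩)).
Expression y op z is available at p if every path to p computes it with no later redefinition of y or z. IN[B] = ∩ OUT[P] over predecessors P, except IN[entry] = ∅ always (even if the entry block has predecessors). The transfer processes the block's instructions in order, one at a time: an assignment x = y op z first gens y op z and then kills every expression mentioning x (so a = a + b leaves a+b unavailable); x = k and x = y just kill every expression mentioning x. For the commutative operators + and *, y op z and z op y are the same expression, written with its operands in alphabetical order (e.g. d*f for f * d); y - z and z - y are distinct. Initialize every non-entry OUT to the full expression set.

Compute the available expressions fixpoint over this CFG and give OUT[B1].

Converged values:
  B0: | IN={} | OUT={}
  B1: | IN={} | OUT={f+f}
  B2: | IN={f+f} | OUT={d-d}
  B3: | IN={d-d} | OUT={a-a}
  B4: | IN={} | OUT={}
  B5: | IN={} | OUT={c*d}

Merge at B1: IN[B1] = OUT[B0] = {}
Applying B1's transfer function to that IN value gives OUT[B1] (row B1 above).

Answer: {f+f}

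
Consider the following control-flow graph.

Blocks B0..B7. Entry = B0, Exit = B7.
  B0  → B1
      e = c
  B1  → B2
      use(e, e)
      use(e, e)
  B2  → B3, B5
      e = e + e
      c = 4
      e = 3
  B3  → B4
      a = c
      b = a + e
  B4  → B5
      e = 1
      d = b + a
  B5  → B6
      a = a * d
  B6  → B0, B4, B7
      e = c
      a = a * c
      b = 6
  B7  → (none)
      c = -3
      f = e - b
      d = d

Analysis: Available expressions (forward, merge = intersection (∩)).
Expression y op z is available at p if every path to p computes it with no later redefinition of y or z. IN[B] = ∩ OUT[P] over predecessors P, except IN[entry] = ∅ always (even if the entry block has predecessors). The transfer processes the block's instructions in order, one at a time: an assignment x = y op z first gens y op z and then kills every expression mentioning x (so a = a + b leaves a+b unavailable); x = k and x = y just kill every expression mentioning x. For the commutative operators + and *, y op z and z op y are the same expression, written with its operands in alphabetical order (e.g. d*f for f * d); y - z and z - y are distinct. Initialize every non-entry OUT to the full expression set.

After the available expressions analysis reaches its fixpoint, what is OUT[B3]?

Answer: {a+e}

Working:
Per-block solution:
  B0:  IN={}  OUT={}
  B1:  IN={}  OUT={}
  B2:  IN={}  OUT={}
  B3:  IN={}  OUT={a+e}
  B4:  IN={}  OUT={a+b}
  B5:  IN={}  OUT={}
  B6:  IN={}  OUT={}
  B7:  IN={}  OUT={e-b}

Merge at B3: IN[B3] = OUT[B2] = {}
Applying B3's transfer function to that IN value gives OUT[B3] (row B3 above).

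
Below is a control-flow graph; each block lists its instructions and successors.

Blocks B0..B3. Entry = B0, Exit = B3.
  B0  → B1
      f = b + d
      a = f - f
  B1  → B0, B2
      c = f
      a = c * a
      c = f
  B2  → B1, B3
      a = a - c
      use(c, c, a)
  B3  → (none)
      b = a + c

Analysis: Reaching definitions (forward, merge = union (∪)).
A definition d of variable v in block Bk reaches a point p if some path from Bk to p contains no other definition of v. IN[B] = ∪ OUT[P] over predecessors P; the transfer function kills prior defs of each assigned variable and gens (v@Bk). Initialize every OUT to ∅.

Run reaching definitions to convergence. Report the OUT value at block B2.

Answer: {a@B2, c@B1, f@B0}

Working:
Converged values:
  B0:  IN={a@B1, c@B1, f@B0}  OUT={a@B0, c@B1, f@B0}
  B1:  IN={a@B0, a@B2, c@B1, f@B0}  OUT={a@B1, c@B1, f@B0}
  B2:  IN={a@B1, c@B1, f@B0}  OUT={a@B2, c@B1, f@B0}
  B3:  IN={a@B2, c@B1, f@B0}  OUT={a@B2, b@B3, c@B1, f@B0}

Merge at B2: IN[B2] = OUT[B1] = {a@B1, c@B1, f@B0}
Applying B2's transfer function to that IN value gives OUT[B2] (row B2 above).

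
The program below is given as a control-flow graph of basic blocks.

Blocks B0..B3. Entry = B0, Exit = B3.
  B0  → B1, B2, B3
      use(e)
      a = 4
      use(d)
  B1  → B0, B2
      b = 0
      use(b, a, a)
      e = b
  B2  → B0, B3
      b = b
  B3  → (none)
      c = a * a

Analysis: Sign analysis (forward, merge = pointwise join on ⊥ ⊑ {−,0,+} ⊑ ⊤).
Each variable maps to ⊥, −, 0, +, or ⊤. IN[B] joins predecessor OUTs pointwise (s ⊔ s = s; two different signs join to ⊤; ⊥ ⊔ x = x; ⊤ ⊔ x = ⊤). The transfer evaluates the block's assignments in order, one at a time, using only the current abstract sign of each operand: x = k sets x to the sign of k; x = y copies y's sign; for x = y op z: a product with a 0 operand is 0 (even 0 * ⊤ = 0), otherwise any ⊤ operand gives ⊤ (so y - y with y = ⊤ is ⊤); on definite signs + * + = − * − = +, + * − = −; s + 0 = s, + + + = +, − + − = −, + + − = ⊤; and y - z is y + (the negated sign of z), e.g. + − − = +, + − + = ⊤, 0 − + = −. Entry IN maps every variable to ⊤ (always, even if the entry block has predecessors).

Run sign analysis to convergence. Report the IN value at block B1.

Per-block solution:
  B0: | IN=(all ⊤) | OUT={a:+; rest ⊤}
  B1: | IN={a:+; rest ⊤} | OUT={a:+, b:0, e:0; rest ⊤}
  B2: | IN={a:+; rest ⊤} | OUT={a:+; rest ⊤}
  B3: | IN={a:+; rest ⊤} | OUT={a:+, c:+; rest ⊤}

Merge at B1: IN[B1] = OUT[B0] = {a: +, b: ⊤, c: ⊤, d: ⊤, e: ⊤, f: ⊤}

Answer: {a: +, b: ⊤, c: ⊤, d: ⊤, e: ⊤, f: ⊤}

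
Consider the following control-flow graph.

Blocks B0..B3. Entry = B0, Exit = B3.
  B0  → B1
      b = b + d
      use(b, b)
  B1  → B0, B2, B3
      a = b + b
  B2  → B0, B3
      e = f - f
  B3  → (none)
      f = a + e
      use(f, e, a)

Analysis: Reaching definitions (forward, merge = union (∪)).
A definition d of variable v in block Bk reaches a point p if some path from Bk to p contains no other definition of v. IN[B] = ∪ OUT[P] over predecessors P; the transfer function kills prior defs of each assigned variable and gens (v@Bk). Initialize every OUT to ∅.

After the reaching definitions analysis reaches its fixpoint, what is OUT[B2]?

Per-block solution:
  B0: | IN={a@B1, b@B0, e@B2} | OUT={a@B1, b@B0, e@B2}
  B1: | IN={a@B1, b@B0, e@B2} | OUT={a@B1, b@B0, e@B2}
  B2: | IN={a@B1, b@B0, e@B2} | OUT={a@B1, b@B0, e@B2}
  B3: | IN={a@B1, b@B0, e@B2} | OUT={a@B1, b@B0, e@B2, f@B3}

Merge at B2: IN[B2] = OUT[B1] = {a@B1, b@B0, e@B2}
Applying B2's transfer function to that IN value gives OUT[B2] (row B2 above).

Answer: {a@B1, b@B0, e@B2}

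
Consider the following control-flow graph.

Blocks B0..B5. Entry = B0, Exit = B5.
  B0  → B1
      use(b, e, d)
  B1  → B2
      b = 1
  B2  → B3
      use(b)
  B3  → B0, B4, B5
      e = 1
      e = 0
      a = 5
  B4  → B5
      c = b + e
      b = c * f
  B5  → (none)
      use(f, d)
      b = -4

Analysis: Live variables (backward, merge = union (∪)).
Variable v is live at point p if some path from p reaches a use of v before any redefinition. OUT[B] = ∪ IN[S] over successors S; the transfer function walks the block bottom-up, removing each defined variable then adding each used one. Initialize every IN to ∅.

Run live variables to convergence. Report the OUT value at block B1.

Converged values:
  B0: | IN={b, d, e, f} | OUT={d, f}
  B1: | IN={d, f} | OUT={b, d, f}
  B2: | IN={b, d, f} | OUT={b, d, f}
  B3: | IN={b, d, f} | OUT={b, d, e, f}
  B4: | IN={b, d, e, f} | OUT={d, f}
  B5: | IN={d, f} | OUT={}

Merge at B1: OUT[B1] = IN[B2] = {b, d, f}

Answer: {b, d, f}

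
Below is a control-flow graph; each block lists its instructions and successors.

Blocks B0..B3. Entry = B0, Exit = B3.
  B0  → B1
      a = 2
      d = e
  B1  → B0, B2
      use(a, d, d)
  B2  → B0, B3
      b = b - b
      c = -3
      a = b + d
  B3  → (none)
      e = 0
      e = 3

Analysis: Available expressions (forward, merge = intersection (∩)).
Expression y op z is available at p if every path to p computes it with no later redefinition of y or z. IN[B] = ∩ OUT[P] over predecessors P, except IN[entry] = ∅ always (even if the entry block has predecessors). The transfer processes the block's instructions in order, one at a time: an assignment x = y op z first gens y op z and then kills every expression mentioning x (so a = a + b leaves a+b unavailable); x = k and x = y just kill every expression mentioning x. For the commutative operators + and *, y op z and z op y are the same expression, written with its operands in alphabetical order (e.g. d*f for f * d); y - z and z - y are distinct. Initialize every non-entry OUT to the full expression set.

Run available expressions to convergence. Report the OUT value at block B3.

Answer: {b+d}

Derivation:
Fixpoint table:
  B0:  IN={}  OUT={}
  B1:  IN={}  OUT={}
  B2:  IN={}  OUT={b+d}
  B3:  IN={b+d}  OUT={b+d}

Merge at B3: IN[B3] = OUT[B2] = {b+d}
Applying B3's transfer function to that IN value gives OUT[B3] (row B3 above).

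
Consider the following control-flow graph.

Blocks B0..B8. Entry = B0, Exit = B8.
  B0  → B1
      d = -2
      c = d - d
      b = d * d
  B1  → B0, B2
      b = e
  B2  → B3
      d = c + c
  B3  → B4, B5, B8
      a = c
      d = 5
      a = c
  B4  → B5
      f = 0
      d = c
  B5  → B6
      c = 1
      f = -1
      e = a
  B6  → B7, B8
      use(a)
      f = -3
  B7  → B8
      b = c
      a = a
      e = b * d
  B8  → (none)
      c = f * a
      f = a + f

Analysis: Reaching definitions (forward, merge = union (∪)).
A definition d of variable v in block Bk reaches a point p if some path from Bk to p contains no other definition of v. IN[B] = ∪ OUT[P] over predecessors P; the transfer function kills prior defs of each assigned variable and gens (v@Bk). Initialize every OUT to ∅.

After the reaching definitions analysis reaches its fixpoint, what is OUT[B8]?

Per-block solution:
  B0: | IN={b@B1, c@B0, d@B0} | OUT={b@B0, c@B0, d@B0}
  B1: | IN={b@B0, c@B0, d@B0} | OUT={b@B1, c@B0, d@B0}
  B2: | IN={b@B1, c@B0, d@B0} | OUT={b@B1, c@B0, d@B2}
  B3: | IN={b@B1, c@B0, d@B2} | OUT={a@B3, b@B1, c@B0, d@B3}
  B4: | IN={a@B3, b@B1, c@B0, d@B3} | OUT={a@B3, b@B1, c@B0, d@B4, f@B4}
  B5: | IN={a@B3, b@B1, c@B0, d@B3, d@B4, f@B4} | OUT={a@B3, b@B1, c@B5, d@B3, d@B4, e@B5, f@B5}
  B6: | IN={a@B3, b@B1, c@B5, d@B3, d@B4, e@B5, f@B5} | OUT={a@B3, b@B1, c@B5, d@B3, d@B4, e@B5, f@B6}
  B7: | IN={a@B3, b@B1, c@B5, d@B3, d@B4, e@B5, f@B6} | OUT={a@B7, b@B7, c@B5, d@B3, d@B4, e@B7, f@B6}
  B8: | IN={a@B3, a@B7, b@B1, b@B7, c@B0, c@B5, d@B3, d@B4, e@B5, e@B7, f@B6} | OUT={a@B3, a@B7, b@B1, b@B7, c@B8, d@B3, d@B4, e@B5, e@B7, f@B8}

Merge at B8: IN[B8] = OUT[B3] ⊔ OUT[B6] ⊔ OUT[B7] = {a@B3, a@B7, b@B1, b@B7, c@B0, c@B5, d@B3, d@B4, e@B5, e@B7, f@B6}
Applying B8's transfer function to that IN value gives OUT[B8] (row B8 above).

Answer: {a@B3, a@B7, b@B1, b@B7, c@B8, d@B3, d@B4, e@B5, e@B7, f@B8}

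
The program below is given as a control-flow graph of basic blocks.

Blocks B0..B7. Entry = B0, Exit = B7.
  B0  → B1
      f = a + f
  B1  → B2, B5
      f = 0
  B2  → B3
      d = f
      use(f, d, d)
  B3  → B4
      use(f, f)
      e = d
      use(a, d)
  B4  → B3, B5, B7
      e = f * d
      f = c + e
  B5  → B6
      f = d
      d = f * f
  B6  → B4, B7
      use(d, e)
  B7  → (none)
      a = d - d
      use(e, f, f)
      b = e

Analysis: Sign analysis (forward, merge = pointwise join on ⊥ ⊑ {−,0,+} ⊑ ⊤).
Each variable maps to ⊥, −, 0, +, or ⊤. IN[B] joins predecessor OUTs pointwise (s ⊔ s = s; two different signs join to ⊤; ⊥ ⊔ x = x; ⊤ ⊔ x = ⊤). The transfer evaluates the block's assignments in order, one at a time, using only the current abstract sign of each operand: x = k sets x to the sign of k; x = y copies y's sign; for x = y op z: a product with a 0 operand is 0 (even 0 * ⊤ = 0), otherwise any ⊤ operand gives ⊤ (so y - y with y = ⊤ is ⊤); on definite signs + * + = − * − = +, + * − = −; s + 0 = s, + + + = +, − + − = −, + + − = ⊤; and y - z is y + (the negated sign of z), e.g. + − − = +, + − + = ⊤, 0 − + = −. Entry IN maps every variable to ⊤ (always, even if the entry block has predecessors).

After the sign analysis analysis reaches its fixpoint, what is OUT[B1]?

Fixpoint table:
  B0:  IN=(all ⊤)  OUT=(all ⊤)
  B1:  IN=(all ⊤)  OUT={f:0; rest ⊤}
  B2:  IN={f:0; rest ⊤}  OUT={d:0, f:0; rest ⊤}
  B3:  IN=(all ⊤)  OUT=(all ⊤)
  B4:  IN=(all ⊤)  OUT=(all ⊤)
  B5:  IN=(all ⊤)  OUT=(all ⊤)
  B6:  IN=(all ⊤)  OUT=(all ⊤)
  B7:  IN=(all ⊤)  OUT=(all ⊤)

Merge at B1: IN[B1] = OUT[B0] = {a: ⊤, b: ⊤, c: ⊤, d: ⊤, e: ⊤, f: ⊤}
Applying B1's transfer function to that IN value gives OUT[B1] (row B1 above).

Answer: {a: ⊤, b: ⊤, c: ⊤, d: ⊤, e: ⊤, f: 0}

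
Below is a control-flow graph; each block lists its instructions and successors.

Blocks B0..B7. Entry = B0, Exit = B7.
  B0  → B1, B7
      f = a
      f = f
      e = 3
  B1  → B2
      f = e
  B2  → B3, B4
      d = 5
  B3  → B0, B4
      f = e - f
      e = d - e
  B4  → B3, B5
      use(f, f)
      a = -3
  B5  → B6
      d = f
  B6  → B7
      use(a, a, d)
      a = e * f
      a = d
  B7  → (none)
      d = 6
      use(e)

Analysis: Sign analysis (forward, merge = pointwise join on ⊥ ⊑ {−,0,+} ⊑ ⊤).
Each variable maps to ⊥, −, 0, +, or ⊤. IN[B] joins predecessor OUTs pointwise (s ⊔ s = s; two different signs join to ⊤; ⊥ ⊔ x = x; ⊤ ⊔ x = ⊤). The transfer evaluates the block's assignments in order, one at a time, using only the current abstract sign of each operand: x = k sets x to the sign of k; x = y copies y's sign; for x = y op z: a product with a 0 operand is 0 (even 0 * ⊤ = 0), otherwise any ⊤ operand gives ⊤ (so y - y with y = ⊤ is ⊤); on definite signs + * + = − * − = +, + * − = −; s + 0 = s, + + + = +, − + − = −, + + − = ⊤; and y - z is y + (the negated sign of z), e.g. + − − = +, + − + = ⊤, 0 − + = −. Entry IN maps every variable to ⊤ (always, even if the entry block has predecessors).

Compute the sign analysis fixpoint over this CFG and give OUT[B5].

Answer: {a: -, b: ⊤, c: ⊤, d: ⊤, e: ⊤, f: ⊤}

Working:
Converged values:
  B0:  IN=(all ⊤)  OUT={e:+; rest ⊤}
  B1:  IN={e:+; rest ⊤}  OUT={e:+, f:+; rest ⊤}
  B2:  IN={e:+, f:+; rest ⊤}  OUT={d:+, e:+, f:+; rest ⊤}
  B3:  IN={d:+; rest ⊤}  OUT={d:+; rest ⊤}
  B4:  IN={d:+; rest ⊤}  OUT={a:-, d:+; rest ⊤}
  B5:  IN={a:-, d:+; rest ⊤}  OUT={a:-; rest ⊤}
  B6:  IN={a:-; rest ⊤}  OUT=(all ⊤)
  B7:  IN=(all ⊤)  OUT={d:+; rest ⊤}

Merge at B5: IN[B5] = OUT[B4] = {a: -, b: ⊤, c: ⊤, d: +, e: ⊤, f: ⊤}
Applying B5's transfer function to that IN value gives OUT[B5] (row B5 above).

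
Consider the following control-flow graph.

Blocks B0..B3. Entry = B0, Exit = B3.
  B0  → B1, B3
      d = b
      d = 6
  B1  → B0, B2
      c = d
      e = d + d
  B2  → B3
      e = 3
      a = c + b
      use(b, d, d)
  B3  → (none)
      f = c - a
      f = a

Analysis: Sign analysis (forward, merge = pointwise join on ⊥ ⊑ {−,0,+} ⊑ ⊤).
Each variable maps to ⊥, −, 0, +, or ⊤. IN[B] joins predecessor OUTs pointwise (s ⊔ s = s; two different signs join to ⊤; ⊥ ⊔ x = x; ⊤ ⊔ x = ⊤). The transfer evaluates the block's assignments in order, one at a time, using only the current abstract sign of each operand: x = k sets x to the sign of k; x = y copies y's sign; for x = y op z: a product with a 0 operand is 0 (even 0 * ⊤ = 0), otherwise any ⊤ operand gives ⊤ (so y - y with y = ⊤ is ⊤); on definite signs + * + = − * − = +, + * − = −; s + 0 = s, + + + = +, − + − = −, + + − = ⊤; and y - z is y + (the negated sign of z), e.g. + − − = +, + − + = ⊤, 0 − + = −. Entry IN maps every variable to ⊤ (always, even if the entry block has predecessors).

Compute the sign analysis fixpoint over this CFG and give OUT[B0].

Converged values:
  B0:  IN=(all ⊤)  OUT={d:+; rest ⊤}
  B1:  IN={d:+; rest ⊤}  OUT={c:+, d:+, e:+; rest ⊤}
  B2:  IN={c:+, d:+, e:+; rest ⊤}  OUT={c:+, d:+, e:+; rest ⊤}
  B3:  IN={d:+; rest ⊤}  OUT={d:+; rest ⊤}

Merge at B0 (entry node, so the boundary value (all ⊤) is joined with the incoming edge(s)): IN[B0] = (all ⊤) ⊔ OUT[B1] = {a: ⊤, b: ⊤, c: ⊤, d: ⊤, e: ⊤, f: ⊤}
Applying B0's transfer function to that IN value gives OUT[B0] (row B0 above).

Answer: {a: ⊤, b: ⊤, c: ⊤, d: +, e: ⊤, f: ⊤}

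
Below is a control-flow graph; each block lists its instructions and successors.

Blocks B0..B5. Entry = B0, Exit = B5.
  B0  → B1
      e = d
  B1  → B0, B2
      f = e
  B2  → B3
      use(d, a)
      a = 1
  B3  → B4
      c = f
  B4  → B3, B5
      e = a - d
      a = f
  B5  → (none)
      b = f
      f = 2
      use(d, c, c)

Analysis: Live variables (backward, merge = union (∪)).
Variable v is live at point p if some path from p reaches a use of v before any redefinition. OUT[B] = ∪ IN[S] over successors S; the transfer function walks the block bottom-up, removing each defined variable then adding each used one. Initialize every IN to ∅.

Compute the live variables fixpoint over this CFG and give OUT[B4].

Answer: {a, c, d, f}

Trace:
Converged values:
  B0:  IN={a, d}  OUT={a, d, e}
  B1:  IN={a, d, e}  OUT={a, d, f}
  B2:  IN={a, d, f}  OUT={a, d, f}
  B3:  IN={a, d, f}  OUT={a, c, d, f}
  B4:  IN={a, c, d, f}  OUT={a, c, d, f}
  B5:  IN={c, d, f}  OUT={}

Merge at B4: OUT[B4] = IN[B3] ⊔ IN[B5] = {a, c, d, f}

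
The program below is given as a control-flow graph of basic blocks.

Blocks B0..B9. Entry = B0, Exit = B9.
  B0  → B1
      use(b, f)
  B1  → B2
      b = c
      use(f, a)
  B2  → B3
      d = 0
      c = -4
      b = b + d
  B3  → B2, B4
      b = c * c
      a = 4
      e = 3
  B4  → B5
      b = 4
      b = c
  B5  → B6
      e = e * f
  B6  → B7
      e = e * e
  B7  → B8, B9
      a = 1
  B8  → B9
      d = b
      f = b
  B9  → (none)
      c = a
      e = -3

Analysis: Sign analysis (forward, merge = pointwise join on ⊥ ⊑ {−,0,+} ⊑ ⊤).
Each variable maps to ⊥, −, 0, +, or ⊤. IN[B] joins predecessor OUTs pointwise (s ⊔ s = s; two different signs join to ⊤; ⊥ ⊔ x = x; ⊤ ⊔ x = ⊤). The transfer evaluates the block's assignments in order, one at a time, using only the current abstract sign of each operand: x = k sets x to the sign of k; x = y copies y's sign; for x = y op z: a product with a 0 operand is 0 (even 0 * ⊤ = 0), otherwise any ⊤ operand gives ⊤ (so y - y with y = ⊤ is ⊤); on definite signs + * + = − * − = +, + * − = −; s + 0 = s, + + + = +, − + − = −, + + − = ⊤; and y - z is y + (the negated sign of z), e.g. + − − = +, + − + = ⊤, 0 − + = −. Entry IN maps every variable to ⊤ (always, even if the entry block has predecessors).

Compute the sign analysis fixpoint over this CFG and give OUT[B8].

Answer: {a: +, b: -, c: -, d: -, e: ⊤, f: -}

Derivation:
Converged values:
  B0:  IN=(all ⊤)  OUT=(all ⊤)
  B1:  IN=(all ⊤)  OUT=(all ⊤)
  B2:  IN=(all ⊤)  OUT={c:-, d:0; rest ⊤}
  B3:  IN={c:-, d:0; rest ⊤}  OUT={a:+, b:+, c:-, d:0, e:+; rest ⊤}
  B4:  IN={a:+, b:+, c:-, d:0, e:+; rest ⊤}  OUT={a:+, b:-, c:-, d:0, e:+; rest ⊤}
  B5:  IN={a:+, b:-, c:-, d:0, e:+; rest ⊤}  OUT={a:+, b:-, c:-, d:0; rest ⊤}
  B6:  IN={a:+, b:-, c:-, d:0; rest ⊤}  OUT={a:+, b:-, c:-, d:0; rest ⊤}
  B7:  IN={a:+, b:-, c:-, d:0; rest ⊤}  OUT={a:+, b:-, c:-, d:0; rest ⊤}
  B8:  IN={a:+, b:-, c:-, d:0; rest ⊤}  OUT={a:+, b:-, c:-, d:-, f:-; rest ⊤}
  B9:  IN={a:+, b:-, c:-; rest ⊤}  OUT={a:+, b:-, c:+, e:-; rest ⊤}

Merge at B8: IN[B8] = OUT[B7] = {a: +, b: -, c: -, d: 0, e: ⊤, f: ⊤}
Applying B8's transfer function to that IN value gives OUT[B8] (row B8 above).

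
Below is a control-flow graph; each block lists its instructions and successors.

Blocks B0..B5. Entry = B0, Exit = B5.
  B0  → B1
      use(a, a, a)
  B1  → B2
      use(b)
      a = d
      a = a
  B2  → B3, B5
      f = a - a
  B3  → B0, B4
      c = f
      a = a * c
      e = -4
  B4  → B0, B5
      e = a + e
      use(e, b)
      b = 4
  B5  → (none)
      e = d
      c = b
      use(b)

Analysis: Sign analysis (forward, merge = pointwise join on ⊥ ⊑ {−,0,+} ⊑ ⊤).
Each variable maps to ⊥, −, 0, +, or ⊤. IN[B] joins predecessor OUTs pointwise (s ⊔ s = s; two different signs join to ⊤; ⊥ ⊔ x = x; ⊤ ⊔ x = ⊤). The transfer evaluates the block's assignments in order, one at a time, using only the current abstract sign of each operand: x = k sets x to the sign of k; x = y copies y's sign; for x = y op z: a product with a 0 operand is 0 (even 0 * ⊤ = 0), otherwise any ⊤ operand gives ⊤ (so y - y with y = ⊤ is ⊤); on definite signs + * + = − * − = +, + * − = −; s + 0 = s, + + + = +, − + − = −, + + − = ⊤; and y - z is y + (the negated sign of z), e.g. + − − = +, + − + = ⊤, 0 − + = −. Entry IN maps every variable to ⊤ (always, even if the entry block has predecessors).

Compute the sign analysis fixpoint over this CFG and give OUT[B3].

Answer: {a: ⊤, b: ⊤, c: ⊤, d: ⊤, e: -, f: ⊤}

Working:
Per-block solution:
  B0:  IN=(all ⊤)  OUT=(all ⊤)
  B1:  IN=(all ⊤)  OUT=(all ⊤)
  B2:  IN=(all ⊤)  OUT=(all ⊤)
  B3:  IN=(all ⊤)  OUT={e:-; rest ⊤}
  B4:  IN={e:-; rest ⊤}  OUT={b:+; rest ⊤}
  B5:  IN=(all ⊤)  OUT=(all ⊤)

Merge at B3: IN[B3] = OUT[B2] = {a: ⊤, b: ⊤, c: ⊤, d: ⊤, e: ⊤, f: ⊤}
Applying B3's transfer function to that IN value gives OUT[B3] (row B3 above).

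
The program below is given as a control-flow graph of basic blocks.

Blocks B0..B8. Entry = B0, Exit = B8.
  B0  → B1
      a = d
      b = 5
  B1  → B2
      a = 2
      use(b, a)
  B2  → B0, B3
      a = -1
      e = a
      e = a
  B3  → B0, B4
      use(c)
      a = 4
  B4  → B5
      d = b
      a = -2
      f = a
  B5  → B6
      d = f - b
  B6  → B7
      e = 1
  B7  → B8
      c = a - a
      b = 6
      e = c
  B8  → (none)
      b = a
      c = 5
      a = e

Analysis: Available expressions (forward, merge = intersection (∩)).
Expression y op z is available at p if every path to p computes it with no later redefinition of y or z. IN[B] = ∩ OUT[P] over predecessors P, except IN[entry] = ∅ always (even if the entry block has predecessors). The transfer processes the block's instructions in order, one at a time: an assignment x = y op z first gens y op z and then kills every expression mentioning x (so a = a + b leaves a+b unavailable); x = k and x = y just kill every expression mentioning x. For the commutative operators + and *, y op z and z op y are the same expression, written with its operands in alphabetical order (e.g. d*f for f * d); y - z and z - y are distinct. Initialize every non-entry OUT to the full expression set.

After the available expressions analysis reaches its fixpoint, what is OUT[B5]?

Answer: {f-b}

Working:
Fixpoint table:
  B0: | IN={} | OUT={}
  B1: | IN={} | OUT={}
  B2: | IN={} | OUT={}
  B3: | IN={} | OUT={}
  B4: | IN={} | OUT={}
  B5: | IN={} | OUT={f-b}
  B6: | IN={f-b} | OUT={f-b}
  B7: | IN={f-b} | OUT={a-a}
  B8: | IN={a-a} | OUT={}

Merge at B5: IN[B5] = OUT[B4] = {}
Applying B5's transfer function to that IN value gives OUT[B5] (row B5 above).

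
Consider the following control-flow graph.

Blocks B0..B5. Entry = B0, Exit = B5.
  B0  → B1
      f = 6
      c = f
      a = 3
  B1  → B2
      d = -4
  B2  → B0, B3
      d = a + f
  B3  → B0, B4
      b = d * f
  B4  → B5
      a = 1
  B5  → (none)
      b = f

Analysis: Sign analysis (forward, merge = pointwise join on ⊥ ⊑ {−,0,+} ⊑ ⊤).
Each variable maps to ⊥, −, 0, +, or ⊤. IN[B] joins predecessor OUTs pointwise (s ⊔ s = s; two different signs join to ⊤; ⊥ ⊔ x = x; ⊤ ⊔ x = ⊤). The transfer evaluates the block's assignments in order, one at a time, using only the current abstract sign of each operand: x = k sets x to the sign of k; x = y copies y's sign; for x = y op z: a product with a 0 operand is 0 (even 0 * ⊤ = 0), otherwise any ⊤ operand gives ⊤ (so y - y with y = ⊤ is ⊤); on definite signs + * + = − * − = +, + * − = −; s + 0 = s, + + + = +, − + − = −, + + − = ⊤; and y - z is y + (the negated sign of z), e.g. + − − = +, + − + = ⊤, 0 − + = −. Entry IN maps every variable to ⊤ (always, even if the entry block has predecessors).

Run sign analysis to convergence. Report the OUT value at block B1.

Fixpoint table:
  B0:   IN=(all ⊤)   OUT={a:+, c:+, f:+; rest ⊤}
  B1:   IN={a:+, c:+, f:+; rest ⊤}   OUT={a:+, c:+, d:-, f:+; rest ⊤}
  B2:   IN={a:+, c:+, d:-, f:+; rest ⊤}   OUT={a:+, c:+, d:+, f:+; rest ⊤}
  B3:   IN={a:+, c:+, d:+, f:+; rest ⊤}   OUT={a:+, b:+, c:+, d:+, f:+; rest ⊤}
  B4:   IN={a:+, b:+, c:+, d:+, f:+; rest ⊤}   OUT={a:+, b:+, c:+, d:+, f:+; rest ⊤}
  B5:   IN={a:+, b:+, c:+, d:+, f:+; rest ⊤}   OUT={a:+, b:+, c:+, d:+, f:+; rest ⊤}

Merge at B1: IN[B1] = OUT[B0] = {a: +, b: ⊤, c: +, d: ⊤, e: ⊤, f: +}
Applying B1's transfer function to that IN value gives OUT[B1] (row B1 above).

Answer: {a: +, b: ⊤, c: +, d: -, e: ⊤, f: +}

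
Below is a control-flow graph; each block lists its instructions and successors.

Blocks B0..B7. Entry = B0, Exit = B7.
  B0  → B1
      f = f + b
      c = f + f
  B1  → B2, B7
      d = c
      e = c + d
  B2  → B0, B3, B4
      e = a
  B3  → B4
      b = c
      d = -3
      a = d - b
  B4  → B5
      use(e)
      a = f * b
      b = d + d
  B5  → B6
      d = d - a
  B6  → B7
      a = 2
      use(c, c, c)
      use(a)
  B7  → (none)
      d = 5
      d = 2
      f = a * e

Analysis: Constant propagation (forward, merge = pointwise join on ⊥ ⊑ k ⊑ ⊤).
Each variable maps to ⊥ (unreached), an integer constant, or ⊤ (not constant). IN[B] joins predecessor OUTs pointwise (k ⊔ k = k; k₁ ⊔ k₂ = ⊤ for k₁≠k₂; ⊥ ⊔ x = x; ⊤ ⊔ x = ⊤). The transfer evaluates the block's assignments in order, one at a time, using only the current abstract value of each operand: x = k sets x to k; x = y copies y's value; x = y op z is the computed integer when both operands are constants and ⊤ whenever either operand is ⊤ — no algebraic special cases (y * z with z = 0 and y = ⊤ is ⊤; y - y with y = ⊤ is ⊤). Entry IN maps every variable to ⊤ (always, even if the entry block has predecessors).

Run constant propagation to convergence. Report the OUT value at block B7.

Answer: {a: ⊤, b: ⊤, c: ⊤, d: 2, e: ⊤, f: ⊤}

Derivation:
Per-block solution:
  B0:  IN=(all ⊤)  OUT=(all ⊤)
  B1:  IN=(all ⊤)  OUT=(all ⊤)
  B2:  IN=(all ⊤)  OUT=(all ⊤)
  B3:  IN=(all ⊤)  OUT={d:-3; rest ⊤}
  B4:  IN=(all ⊤)  OUT=(all ⊤)
  B5:  IN=(all ⊤)  OUT=(all ⊤)
  B6:  IN=(all ⊤)  OUT={a:2; rest ⊤}
  B7:  IN=(all ⊤)  OUT={d:2; rest ⊤}

Merge at B7: IN[B7] = OUT[B1] ⊔ OUT[B6] = {a: ⊤, b: ⊤, c: ⊤, d: ⊤, e: ⊤, f: ⊤}
Applying B7's transfer function to that IN value gives OUT[B7] (row B7 above).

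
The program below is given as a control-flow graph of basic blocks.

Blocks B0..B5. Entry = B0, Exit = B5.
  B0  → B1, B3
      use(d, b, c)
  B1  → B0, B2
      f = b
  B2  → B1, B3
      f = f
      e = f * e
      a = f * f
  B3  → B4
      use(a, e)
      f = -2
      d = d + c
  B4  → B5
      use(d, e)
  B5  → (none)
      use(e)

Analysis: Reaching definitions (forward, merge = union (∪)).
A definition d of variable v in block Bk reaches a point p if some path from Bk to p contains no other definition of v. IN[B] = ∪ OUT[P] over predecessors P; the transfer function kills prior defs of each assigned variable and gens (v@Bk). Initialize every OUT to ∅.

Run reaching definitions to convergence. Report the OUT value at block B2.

Answer: {a@B2, e@B2, f@B2}

Working:
Converged values:
  B0:   IN={a@B2, e@B2, f@B1}   OUT={a@B2, e@B2, f@B1}
  B1:   IN={a@B2, e@B2, f@B1, f@B2}   OUT={a@B2, e@B2, f@B1}
  B2:   IN={a@B2, e@B2, f@B1}   OUT={a@B2, e@B2, f@B2}
  B3:   IN={a@B2, e@B2, f@B1, f@B2}   OUT={a@B2, d@B3, e@B2, f@B3}
  B4:   IN={a@B2, d@B3, e@B2, f@B3}   OUT={a@B2, d@B3, e@B2, f@B3}
  B5:   IN={a@B2, d@B3, e@B2, f@B3}   OUT={a@B2, d@B3, e@B2, f@B3}

Merge at B2: IN[B2] = OUT[B1] = {a@B2, e@B2, f@B1}
Applying B2's transfer function to that IN value gives OUT[B2] (row B2 above).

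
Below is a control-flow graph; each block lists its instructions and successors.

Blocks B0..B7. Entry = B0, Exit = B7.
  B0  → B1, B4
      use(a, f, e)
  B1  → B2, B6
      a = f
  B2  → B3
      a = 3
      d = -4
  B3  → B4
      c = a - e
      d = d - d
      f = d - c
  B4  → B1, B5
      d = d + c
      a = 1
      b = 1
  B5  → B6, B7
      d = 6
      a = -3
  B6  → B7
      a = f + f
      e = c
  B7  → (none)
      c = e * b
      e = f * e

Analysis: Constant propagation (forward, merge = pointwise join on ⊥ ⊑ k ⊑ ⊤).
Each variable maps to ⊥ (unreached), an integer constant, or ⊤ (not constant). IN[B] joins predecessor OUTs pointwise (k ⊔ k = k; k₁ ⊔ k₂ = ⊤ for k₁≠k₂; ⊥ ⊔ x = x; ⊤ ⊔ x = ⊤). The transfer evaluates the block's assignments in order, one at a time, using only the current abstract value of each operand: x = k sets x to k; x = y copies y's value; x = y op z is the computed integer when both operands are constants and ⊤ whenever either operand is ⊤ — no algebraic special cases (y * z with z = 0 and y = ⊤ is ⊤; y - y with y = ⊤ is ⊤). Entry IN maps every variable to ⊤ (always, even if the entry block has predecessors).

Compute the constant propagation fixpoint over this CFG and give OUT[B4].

Converged values:
  B0:   IN=(all ⊤)   OUT=(all ⊤)
  B1:   IN=(all ⊤)   OUT=(all ⊤)
  B2:   IN=(all ⊤)   OUT={a:3, d:-4; rest ⊤}
  B3:   IN={a:3, d:-4; rest ⊤}   OUT={a:3, d:0; rest ⊤}
  B4:   IN=(all ⊤)   OUT={a:1, b:1; rest ⊤}
  B5:   IN={a:1, b:1; rest ⊤}   OUT={a:-3, b:1, d:6; rest ⊤}
  B6:   IN=(all ⊤)   OUT=(all ⊤)
  B7:   IN=(all ⊤)   OUT=(all ⊤)

Merge at B4: IN[B4] = OUT[B0] ⊔ OUT[B3] = {a: ⊤, b: ⊤, c: ⊤, d: ⊤, e: ⊤, f: ⊤}
Applying B4's transfer function to that IN value gives OUT[B4] (row B4 above).

Answer: {a: 1, b: 1, c: ⊤, d: ⊤, e: ⊤, f: ⊤}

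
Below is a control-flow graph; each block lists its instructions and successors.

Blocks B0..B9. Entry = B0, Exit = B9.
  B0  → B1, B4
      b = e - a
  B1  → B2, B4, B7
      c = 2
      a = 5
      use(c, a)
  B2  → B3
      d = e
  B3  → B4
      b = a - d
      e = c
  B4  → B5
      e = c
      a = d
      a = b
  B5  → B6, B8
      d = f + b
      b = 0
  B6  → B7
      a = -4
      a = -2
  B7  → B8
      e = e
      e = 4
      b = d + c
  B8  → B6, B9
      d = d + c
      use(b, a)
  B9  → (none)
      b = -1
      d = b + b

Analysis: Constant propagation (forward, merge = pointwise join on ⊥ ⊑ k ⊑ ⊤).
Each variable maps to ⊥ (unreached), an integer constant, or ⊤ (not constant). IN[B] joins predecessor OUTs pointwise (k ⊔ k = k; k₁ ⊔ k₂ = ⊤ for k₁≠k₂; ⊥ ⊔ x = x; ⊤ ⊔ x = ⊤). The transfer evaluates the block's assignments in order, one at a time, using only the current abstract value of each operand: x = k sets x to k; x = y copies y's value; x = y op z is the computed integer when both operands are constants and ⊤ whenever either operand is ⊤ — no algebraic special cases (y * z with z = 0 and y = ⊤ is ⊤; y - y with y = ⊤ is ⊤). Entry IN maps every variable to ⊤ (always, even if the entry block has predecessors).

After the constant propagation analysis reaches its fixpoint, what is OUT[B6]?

Per-block solution:
  B0:  IN=(all ⊤)  OUT=(all ⊤)
  B1:  IN=(all ⊤)  OUT={a:5, c:2; rest ⊤}
  B2:  IN={a:5, c:2; rest ⊤}  OUT={a:5, c:2; rest ⊤}
  B3:  IN={a:5, c:2; rest ⊤}  OUT={a:5, c:2, e:2; rest ⊤}
  B4:  IN=(all ⊤)  OUT=(all ⊤)
  B5:  IN=(all ⊤)  OUT={b:0; rest ⊤}
  B6:  IN=(all ⊤)  OUT={a:-2; rest ⊤}
  B7:  IN=(all ⊤)  OUT={e:4; rest ⊤}
  B8:  IN=(all ⊤)  OUT=(all ⊤)
  B9:  IN=(all ⊤)  OUT={b:-1, d:-2; rest ⊤}

Merge at B6: IN[B6] = OUT[B5] ⊔ OUT[B8] = {a: ⊤, b: ⊤, c: ⊤, d: ⊤, e: ⊤, f: ⊤}
Applying B6's transfer function to that IN value gives OUT[B6] (row B6 above).

Answer: {a: -2, b: ⊤, c: ⊤, d: ⊤, e: ⊤, f: ⊤}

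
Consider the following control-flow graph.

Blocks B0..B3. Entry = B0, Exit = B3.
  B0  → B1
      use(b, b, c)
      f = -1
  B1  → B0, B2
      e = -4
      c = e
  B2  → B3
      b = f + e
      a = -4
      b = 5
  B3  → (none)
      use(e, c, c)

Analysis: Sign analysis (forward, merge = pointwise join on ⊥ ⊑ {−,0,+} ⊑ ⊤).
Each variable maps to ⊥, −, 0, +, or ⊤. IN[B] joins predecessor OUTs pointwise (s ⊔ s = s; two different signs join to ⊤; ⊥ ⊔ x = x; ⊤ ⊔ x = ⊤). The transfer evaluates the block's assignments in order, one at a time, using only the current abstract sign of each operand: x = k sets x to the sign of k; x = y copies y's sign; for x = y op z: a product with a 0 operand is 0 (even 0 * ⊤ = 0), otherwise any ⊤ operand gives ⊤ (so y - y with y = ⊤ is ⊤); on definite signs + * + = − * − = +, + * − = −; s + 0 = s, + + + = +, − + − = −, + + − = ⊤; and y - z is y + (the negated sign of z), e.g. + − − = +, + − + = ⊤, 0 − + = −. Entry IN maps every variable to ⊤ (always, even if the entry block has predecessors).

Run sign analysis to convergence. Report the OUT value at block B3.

Answer: {a: -, b: +, c: -, d: ⊤, e: -, f: -}

Trace:
Fixpoint table:
  B0:  IN=(all ⊤)  OUT={f:-; rest ⊤}
  B1:  IN={f:-; rest ⊤}  OUT={c:-, e:-, f:-; rest ⊤}
  B2:  IN={c:-, e:-, f:-; rest ⊤}  OUT={a:-, b:+, c:-, e:-, f:-; rest ⊤}
  B3:  IN={a:-, b:+, c:-, e:-, f:-; rest ⊤}  OUT={a:-, b:+, c:-, e:-, f:-; rest ⊤}

Merge at B3: IN[B3] = OUT[B2] = {a: -, b: +, c: -, d: ⊤, e: -, f: -}
Applying B3's transfer function to that IN value gives OUT[B3] (row B3 above).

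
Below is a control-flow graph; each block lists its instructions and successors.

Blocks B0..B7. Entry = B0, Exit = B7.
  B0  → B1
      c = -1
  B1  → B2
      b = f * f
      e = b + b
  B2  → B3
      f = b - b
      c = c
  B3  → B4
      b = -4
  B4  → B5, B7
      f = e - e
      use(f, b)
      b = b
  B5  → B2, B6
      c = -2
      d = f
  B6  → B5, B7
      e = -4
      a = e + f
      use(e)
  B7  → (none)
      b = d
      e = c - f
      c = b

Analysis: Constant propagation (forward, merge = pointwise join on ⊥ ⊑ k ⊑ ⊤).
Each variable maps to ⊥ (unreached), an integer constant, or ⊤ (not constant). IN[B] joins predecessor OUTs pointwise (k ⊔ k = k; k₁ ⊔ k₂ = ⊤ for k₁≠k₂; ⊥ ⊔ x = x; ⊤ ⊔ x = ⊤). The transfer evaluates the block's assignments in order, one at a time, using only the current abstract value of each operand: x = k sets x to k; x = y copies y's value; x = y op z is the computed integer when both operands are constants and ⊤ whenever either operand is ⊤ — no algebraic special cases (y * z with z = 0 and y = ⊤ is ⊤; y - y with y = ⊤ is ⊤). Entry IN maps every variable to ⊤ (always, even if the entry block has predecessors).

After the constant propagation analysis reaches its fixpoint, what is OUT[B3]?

Fixpoint table:
  B0:  IN=(all ⊤)  OUT={c:-1; rest ⊤}
  B1:  IN={c:-1; rest ⊤}  OUT={c:-1; rest ⊤}
  B2:  IN=(all ⊤)  OUT=(all ⊤)
  B3:  IN=(all ⊤)  OUT={b:-4; rest ⊤}
  B4:  IN={b:-4; rest ⊤}  OUT={b:-4; rest ⊤}
  B5:  IN={b:-4; rest ⊤}  OUT={b:-4, c:-2; rest ⊤}
  B6:  IN={b:-4, c:-2; rest ⊤}  OUT={b:-4, c:-2, e:-4; rest ⊤}
  B7:  IN={b:-4; rest ⊤}  OUT=(all ⊤)

Merge at B3: IN[B3] = OUT[B2] = {a: ⊤, b: ⊤, c: ⊤, d: ⊤, e: ⊤, f: ⊤}
Applying B3's transfer function to that IN value gives OUT[B3] (row B3 above).

Answer: {a: ⊤, b: -4, c: ⊤, d: ⊤, e: ⊤, f: ⊤}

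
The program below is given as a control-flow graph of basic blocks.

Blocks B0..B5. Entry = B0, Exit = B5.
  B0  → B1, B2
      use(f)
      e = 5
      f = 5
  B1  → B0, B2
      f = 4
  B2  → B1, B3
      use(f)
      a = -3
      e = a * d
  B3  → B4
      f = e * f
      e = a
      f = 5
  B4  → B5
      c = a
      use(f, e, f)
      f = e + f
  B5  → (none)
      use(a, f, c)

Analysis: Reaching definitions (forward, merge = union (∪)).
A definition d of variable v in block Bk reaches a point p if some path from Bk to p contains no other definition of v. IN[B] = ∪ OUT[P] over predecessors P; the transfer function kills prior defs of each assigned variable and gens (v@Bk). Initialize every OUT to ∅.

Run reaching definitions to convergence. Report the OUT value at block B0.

Answer: {a@B2, e@B0, f@B0}

Trace:
Converged values:
  B0: | IN={a@B2, e@B0, e@B2, f@B1} | OUT={a@B2, e@B0, f@B0}
  B1: | IN={a@B2, e@B0, e@B2, f@B0, f@B1} | OUT={a@B2, e@B0, e@B2, f@B1}
  B2: | IN={a@B2, e@B0, e@B2, f@B0, f@B1} | OUT={a@B2, e@B2, f@B0, f@B1}
  B3: | IN={a@B2, e@B2, f@B0, f@B1} | OUT={a@B2, e@B3, f@B3}
  B4: | IN={a@B2, e@B3, f@B3} | OUT={a@B2, c@B4, e@B3, f@B4}
  B5: | IN={a@B2, c@B4, e@B3, f@B4} | OUT={a@B2, c@B4, e@B3, f@B4}

Merge at B0 (entry node, so the boundary value {} is joined with the incoming edge(s)): IN[B0] = {} ⊔ OUT[B1] = {a@B2, e@B0, e@B2, f@B1}
Applying B0's transfer function to that IN value gives OUT[B0] (row B0 above).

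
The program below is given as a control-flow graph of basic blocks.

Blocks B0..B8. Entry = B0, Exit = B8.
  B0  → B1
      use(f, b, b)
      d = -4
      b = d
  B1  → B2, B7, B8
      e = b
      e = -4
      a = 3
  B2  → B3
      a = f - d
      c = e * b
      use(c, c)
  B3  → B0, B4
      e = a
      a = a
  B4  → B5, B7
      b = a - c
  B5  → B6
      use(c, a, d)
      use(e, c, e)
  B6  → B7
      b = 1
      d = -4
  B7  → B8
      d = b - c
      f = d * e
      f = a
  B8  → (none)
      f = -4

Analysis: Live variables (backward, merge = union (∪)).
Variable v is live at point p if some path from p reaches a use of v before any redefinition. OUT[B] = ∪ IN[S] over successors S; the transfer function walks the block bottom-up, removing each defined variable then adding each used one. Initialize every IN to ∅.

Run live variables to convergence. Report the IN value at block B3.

Converged values:
  B0:  IN={b, c, f}  OUT={b, c, d, f}
  B1:  IN={b, c, d, f}  OUT={a, b, c, d, e, f}
  B2:  IN={b, d, e, f}  OUT={a, b, c, d, f}
  B3:  IN={a, b, c, d, f}  OUT={a, b, c, d, e, f}
  B4:  IN={a, c, d, e}  OUT={a, b, c, d, e}
  B5:  IN={a, c, d, e}  OUT={a, c, e}
  B6:  IN={a, c, e}  OUT={a, b, c, e}
  B7:  IN={a, b, c, e}  OUT={}
  B8:  IN={}  OUT={}

Merge at B3: OUT[B3] = IN[B0] ⊔ IN[B4] = {a, b, c, d, e, f}
Applying B3's transfer function to that OUT value gives IN[B3] (row B3 above).

Answer: {a, b, c, d, f}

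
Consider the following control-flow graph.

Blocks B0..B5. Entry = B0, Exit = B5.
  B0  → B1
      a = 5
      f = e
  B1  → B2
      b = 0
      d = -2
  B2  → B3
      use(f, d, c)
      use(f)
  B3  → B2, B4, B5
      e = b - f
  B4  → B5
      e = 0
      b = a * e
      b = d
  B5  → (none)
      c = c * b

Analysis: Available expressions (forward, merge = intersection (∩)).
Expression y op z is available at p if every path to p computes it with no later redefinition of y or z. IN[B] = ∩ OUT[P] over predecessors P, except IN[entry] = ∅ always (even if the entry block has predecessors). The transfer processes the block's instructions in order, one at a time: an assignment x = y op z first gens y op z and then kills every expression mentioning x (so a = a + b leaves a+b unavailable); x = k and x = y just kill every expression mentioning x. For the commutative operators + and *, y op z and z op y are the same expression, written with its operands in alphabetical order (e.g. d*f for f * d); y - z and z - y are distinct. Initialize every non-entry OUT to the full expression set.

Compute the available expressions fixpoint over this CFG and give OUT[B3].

Answer: {b-f}

Derivation:
Fixpoint table:
  B0:  IN={}  OUT={}
  B1:  IN={}  OUT={}
  B2:  IN={}  OUT={}
  B3:  IN={}  OUT={b-f}
  B4:  IN={b-f}  OUT={a*e}
  B5:  IN={}  OUT={}

Merge at B3: IN[B3] = OUT[B2] = {}
Applying B3's transfer function to that IN value gives OUT[B3] (row B3 above).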